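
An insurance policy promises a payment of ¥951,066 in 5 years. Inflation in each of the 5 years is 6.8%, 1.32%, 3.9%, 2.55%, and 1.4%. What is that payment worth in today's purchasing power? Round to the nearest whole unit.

¥813,495

Price-level factor over 5 years: 1.068 × 1.0132 × 1.039 × 1.0255 × 1.014 ≈ 1.1691106078.
Purchasing power today: ¥951,066 divided by that factor.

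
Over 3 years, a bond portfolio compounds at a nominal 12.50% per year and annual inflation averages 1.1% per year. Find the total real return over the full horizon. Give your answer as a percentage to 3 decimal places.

The annual real rate is (1+12.50%)/(1+1.1%) − 1 = 11.2760%.
Compounded over 3 years: (1 + 0.112760)^3 − 1 ≈ 0.37786.

37.786%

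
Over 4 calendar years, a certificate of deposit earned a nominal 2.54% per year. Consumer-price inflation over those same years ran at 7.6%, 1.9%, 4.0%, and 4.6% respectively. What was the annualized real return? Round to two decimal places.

Cumulative inflation factor: 1.076 × 1.019 × 1.040 × 1.046 ≈ 1.19276.
Nominal growth factor: 1.10554. Real growth factor = 1.10554 / 1.19276 ≈ 0.92688.
Annualized: 0.92688^(1/4) − 1 ≈ -0.01880.

-1.88%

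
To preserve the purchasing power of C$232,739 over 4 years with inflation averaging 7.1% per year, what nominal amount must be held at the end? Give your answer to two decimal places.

Cumulative price-level factor: (1+7.1%)^4 ≈ 1.3157030557.
The nominal amount required is C$232,739 scaled up by that factor.

C$306,215.41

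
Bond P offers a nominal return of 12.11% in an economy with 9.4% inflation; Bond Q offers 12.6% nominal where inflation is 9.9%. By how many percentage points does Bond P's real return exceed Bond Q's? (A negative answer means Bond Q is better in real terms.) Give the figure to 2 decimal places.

Bond P real return: 1.1211/1.094 − 1 = 2.477%.
Bond Q real return: 1.126/1.099 − 1 = 2.457%.
Difference: 2.477 − 2.457 = 0.020 pp.

0.02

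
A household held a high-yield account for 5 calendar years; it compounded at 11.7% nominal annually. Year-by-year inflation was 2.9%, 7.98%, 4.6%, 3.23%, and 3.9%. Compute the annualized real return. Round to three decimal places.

6.884%

Cumulative inflation factor: 1.029 × 1.0798 × 1.046 × 1.0323 × 1.039 ≈ 1.24656.
Nominal growth factor: 1.73886. Real growth factor = 1.73886 / 1.24656 ≈ 1.39494.
Annualized: 1.39494^(1/5) − 1 ≈ 0.06884.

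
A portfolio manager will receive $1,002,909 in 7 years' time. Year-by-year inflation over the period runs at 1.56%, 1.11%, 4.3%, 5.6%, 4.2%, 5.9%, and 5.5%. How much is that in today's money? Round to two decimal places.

Price-level factor over 7 years: 1.0156 × 1.0111 × 1.043 × 1.056 × 1.042 × 1.059 × 1.055 ≈ 1.3166828169.
Purchasing power today: $1,002,909 divided by that factor.

$761,693.70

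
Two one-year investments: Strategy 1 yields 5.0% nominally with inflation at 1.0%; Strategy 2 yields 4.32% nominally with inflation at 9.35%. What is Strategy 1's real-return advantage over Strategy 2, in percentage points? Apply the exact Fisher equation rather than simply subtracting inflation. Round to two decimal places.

8.56

Strategy 1 real return: 1.050/1.010 − 1 = 3.960%.
Strategy 2 real return: 1.0432/1.0935 − 1 = -4.600%.
Difference: 3.960 − (-4.600) = 8.560 pp.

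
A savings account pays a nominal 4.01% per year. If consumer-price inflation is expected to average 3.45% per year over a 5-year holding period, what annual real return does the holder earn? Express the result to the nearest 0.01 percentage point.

With constant rates the annual real return is the same each year: (1+4.01%)/(1+3.45%) − 1 = 0.00541.

0.54%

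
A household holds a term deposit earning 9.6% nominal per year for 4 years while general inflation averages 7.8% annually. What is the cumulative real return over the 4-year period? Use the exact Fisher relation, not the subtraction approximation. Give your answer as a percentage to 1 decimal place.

6.8%

The annual real rate is (1+9.6%)/(1+7.8%) − 1 = 1.6698%.
Compounded over 4 years: (1 + 0.016698)^4 − 1 ≈ 0.06848.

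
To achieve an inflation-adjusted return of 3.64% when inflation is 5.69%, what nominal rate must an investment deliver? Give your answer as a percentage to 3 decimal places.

By the Fisher equation, 1 + r_nom = (1 + 3.64%)(1 + 5.69%) = 1.0364 × 1.0569 = 1.09537116.
So r_nom = 9.537116%.

9.537%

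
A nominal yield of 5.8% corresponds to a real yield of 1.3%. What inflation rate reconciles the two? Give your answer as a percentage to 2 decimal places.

4.44%

From (1+r_nom) = (1+r_real)(1+π), we get 1+π = (1 + 5.8%)/(1 + 1.3%) = 1.058/1.013 ≈ 1.04442.
So π ≈ 4.4423%.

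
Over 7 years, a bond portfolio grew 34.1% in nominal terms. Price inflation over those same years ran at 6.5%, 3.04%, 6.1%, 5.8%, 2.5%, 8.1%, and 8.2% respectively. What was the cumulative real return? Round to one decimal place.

Cumulative inflation factor: 1.065 × 1.0304 × 1.061 × 1.058 × 1.025 × 1.081 × 1.082 ≈ 1.47684.
Nominal growth factor: 1.34100. Real growth factor = 1.34100 / 1.47684 ≈ 0.90802.
Total real return ≈ -9.1980%.

-9.2%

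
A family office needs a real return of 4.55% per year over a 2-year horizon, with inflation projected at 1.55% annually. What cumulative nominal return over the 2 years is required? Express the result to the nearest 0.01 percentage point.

Required annual nominal rate: (1+4.55%)(1+1.55%) − 1 = 6.170525%.
Cumulative over 2 years: (1 + 0.06170525)^2 − 1 ≈ 0.12722.

12.72%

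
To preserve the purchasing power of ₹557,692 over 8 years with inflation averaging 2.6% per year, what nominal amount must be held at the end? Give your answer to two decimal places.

Cumulative price-level factor: (1+2.6%)^8 ≈ 1.2279449184.
Multiplying ₹557,692 by the price-level factor gives the future nominal sum.

₹684,815.06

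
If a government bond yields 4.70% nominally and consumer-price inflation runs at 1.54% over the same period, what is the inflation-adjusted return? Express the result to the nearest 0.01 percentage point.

Real return via the Fisher equation: (1 + 4.70%)/(1 + 1.54%) − 1 = 1.0470/1.0154 − 1 ≈ 0.03112.

3.11%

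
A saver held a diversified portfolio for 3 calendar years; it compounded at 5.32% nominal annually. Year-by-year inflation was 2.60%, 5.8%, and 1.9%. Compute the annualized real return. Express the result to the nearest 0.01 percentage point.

Cumulative inflation factor: 1.0260 × 1.058 × 1.019 ≈ 1.10613.
Nominal growth factor: 1.16824. Real growth factor = 1.16824 / 1.10613 ≈ 1.05615.
Annualized: 1.05615^(1/3) − 1 ≈ 0.01838.

1.84%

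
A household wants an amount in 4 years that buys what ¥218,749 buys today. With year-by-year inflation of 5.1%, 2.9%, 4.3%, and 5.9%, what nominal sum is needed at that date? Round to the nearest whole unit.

¥261,303

Cumulative price-level factor: 1.051 × 1.029 × 1.043 × 1.059 ≈ 1.1945335702.
Multiplying ¥218,749 by the price-level factor gives the future nominal sum.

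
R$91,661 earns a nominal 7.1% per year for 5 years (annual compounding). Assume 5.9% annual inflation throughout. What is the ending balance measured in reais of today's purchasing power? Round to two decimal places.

Nominal value at maturity: R$91,661 × (1 + 7.1%)^5 ≈ R$129,161.16.
Price-level factor over 5 years: (1 + 5.9%)^5 ≈ 1.3319250917.
The maturity value deflated by that factor is the answer in today's purchasing power.

R$96,973.29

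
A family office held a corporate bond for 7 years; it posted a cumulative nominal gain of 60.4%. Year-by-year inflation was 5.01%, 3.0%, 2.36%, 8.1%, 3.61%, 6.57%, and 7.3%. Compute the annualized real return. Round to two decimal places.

Cumulative inflation factor: 1.0501 × 1.030 × 1.0236 × 1.081 × 1.0361 × 1.0657 × 1.073 ≈ 1.41795.
Nominal growth factor: 1.60400. Real growth factor = 1.60400 / 1.41795 ≈ 1.13121.
Annualized: 1.13121^(1/7) − 1 ≈ 0.01777.

1.78%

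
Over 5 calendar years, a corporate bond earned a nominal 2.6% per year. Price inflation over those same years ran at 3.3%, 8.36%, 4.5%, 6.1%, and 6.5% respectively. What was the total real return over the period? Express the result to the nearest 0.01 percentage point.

-13.98%

Cumulative inflation factor: 1.033 × 1.0836 × 1.045 × 1.061 × 1.065 ≈ 1.32175.
Nominal growth factor: 1.13694. Real growth factor = 1.13694 / 1.32175 ≈ 0.86017.
Total real return ≈ -13.9826%.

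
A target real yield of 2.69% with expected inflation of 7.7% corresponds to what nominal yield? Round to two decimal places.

By the Fisher equation, 1 + r_nom = (1 + 2.69%)(1 + 7.7%) = 1.0269 × 1.077 = 1.1059713.
So r_nom = 10.59713%.

10.60%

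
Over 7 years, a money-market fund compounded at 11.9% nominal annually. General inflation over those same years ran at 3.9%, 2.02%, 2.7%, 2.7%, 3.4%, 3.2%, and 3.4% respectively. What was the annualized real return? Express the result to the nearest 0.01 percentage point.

Cumulative inflation factor: 1.039 × 1.0202 × 1.027 × 1.027 × 1.034 × 1.032 × 1.034 ≈ 1.23357.
Nominal growth factor: 2.19690. Real growth factor = 2.19690 / 1.23357 ≈ 1.78094.
Annualized: 1.78094^(1/7) − 1 ≈ 0.08594.

8.59%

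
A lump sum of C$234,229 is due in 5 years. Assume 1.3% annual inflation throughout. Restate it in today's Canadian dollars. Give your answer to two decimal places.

C$219,580.33

Price-level factor over 5 years: (1 + 1.3%)^5 ≈ 1.0667121132.
Purchasing power today: C$234,229 divided by that factor.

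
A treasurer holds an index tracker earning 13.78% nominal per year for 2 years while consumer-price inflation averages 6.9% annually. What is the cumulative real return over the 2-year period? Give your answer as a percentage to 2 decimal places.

The annual real rate is (1+13.78%)/(1+6.9%) − 1 = 6.4359%.
Compounded over 2 years: (1 + 0.064359)^2 − 1 ≈ 0.13286.

13.29%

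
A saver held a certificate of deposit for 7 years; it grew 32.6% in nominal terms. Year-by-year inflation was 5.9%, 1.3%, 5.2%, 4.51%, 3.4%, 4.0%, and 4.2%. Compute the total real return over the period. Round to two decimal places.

0.33%

Cumulative inflation factor: 1.059 × 1.013 × 1.052 × 1.0451 × 1.034 × 1.040 × 1.042 ≈ 1.32160.
Nominal growth factor: 1.32600. Real growth factor = 1.32600 / 1.32160 ≈ 1.00333.
Total real return ≈ 0.3328%.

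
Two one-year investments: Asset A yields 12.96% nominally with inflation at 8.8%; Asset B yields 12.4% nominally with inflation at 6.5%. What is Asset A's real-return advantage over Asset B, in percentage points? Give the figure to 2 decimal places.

Asset A real return: 1.1296/1.088 − 1 = 3.824%.
Asset B real return: 1.124/1.065 − 1 = 5.540%.
Difference: 3.824 − 5.540 = -1.716 pp.

-1.72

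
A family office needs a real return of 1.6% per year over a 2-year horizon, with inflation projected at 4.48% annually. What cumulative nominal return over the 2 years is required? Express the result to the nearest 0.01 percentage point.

Required annual nominal rate: (1+1.6%)(1+4.48%) − 1 = 6.15168%.
Cumulative over 2 years: (1 + 0.0615168)^2 − 1 ≈ 0.12682.

12.68%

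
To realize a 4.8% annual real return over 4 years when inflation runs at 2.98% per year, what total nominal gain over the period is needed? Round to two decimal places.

Required annual nominal rate: (1+4.8%)(1+2.98%) − 1 = 7.92304%.
Cumulative over 4 years: (1 + 0.0792304)^4 − 1 ≈ 0.35662.

35.66%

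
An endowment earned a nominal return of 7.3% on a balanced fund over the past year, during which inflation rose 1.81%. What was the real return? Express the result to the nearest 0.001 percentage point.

Real return via the Fisher equation: (1 + 7.3%)/(1 + 1.81%) − 1 = 1.073/1.0181 − 1 ≈ 0.05392.

5.392%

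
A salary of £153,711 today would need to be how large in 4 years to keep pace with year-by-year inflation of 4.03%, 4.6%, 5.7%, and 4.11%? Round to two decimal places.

Cumulative price-level factor: 1.0403 × 1.046 × 1.057 × 1.0411 ≈ 1.1974509057.
Multiplying £153,711 by the price-level factor gives the future nominal sum.

£184,061.38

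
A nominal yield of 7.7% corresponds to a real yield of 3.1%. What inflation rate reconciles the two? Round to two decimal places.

4.46%

From (1+r_nom) = (1+r_real)(1+π), we get 1+π = (1 + 7.7%)/(1 + 3.1%) = 1.077/1.031 ≈ 1.04462.
So π ≈ 4.4617%.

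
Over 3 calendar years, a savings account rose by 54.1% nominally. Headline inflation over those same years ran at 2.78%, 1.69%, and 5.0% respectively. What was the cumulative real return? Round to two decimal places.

40.42%

Cumulative inflation factor: 1.0278 × 1.0169 × 1.050 ≈ 1.09743.
Nominal growth factor: 1.54100. Real growth factor = 1.54100 / 1.09743 ≈ 1.40419.
Total real return ≈ 40.4192%.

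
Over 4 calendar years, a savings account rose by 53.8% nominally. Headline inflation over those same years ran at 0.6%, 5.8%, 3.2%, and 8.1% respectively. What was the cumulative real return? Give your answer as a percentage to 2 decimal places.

29.53%

Cumulative inflation factor: 1.006 × 1.058 × 1.032 × 1.081 ≈ 1.18738.
Nominal growth factor: 1.53800. Real growth factor = 1.53800 / 1.18738 ≈ 1.29529.
Total real return ≈ 29.5291%.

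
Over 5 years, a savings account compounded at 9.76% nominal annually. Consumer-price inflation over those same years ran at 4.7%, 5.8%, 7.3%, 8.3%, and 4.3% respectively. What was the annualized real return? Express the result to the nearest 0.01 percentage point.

Cumulative inflation factor: 1.047 × 1.058 × 1.073 × 1.083 × 1.043 ≈ 1.34259.
Nominal growth factor: 1.59302. Real growth factor = 1.59302 / 1.34259 ≈ 1.18652.
Annualized: 1.18652^(1/5) − 1 ≈ 0.03480.

3.48%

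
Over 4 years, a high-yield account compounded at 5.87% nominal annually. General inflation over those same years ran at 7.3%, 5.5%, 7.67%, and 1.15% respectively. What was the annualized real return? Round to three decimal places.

0.472%

Cumulative inflation factor: 1.073 × 1.055 × 1.0767 × 1.0115 ≈ 1.23286.
Nominal growth factor: 1.25630. Real growth factor = 1.25630 / 1.23286 ≈ 1.01901.
Annualized: 1.01901^(1/4) − 1 ≈ 0.00472.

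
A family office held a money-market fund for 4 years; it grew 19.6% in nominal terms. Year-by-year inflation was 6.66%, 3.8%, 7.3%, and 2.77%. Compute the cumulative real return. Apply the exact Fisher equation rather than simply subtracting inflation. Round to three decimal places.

-2.036%

Cumulative inflation factor: 1.0666 × 1.038 × 1.073 × 1.0277 ≈ 1.22086.
Nominal growth factor: 1.19600. Real growth factor = 1.19600 / 1.22086 ≈ 0.97964.
Total real return ≈ -2.0361%.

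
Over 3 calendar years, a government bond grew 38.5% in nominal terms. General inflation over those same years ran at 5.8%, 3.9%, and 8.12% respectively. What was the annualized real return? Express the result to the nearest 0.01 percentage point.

Cumulative inflation factor: 1.058 × 1.039 × 1.0812 ≈ 1.18852.
Nominal growth factor: 1.38500. Real growth factor = 1.38500 / 1.18852 ≈ 1.16531.
Annualized: 1.16531^(1/3) − 1 ≈ 0.05232.

5.23%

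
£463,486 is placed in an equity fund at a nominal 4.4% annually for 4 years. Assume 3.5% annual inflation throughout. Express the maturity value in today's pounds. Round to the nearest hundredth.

£479,818.75

Nominal value at maturity: £463,486 × (1 + 4.4%)^4 ≈ £550,603.05.
Price-level factor over 4 years: (1 + 3.5%)^4 ≈ 1.1475230006.
The maturity value deflated by that factor is the answer in today's purchasing power.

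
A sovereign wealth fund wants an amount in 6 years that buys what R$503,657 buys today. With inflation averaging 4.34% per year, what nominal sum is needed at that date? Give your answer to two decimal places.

R$649,890.02

Cumulative price-level factor: (1+4.34%)^6 ≈ 1.2903424776.
The nominal amount required is R$503,657 scaled up by that factor.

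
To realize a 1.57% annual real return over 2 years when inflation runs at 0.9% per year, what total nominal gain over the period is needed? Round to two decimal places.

Required annual nominal rate: (1+1.57%)(1+0.9%) − 1 = 2.48413%.
Cumulative over 2 years: (1 + 0.0248413)^2 − 1 ≈ 0.05030.

5.03%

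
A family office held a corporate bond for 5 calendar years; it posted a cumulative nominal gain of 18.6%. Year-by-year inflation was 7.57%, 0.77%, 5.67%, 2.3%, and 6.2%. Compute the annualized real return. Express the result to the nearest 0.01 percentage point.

-0.96%

Cumulative inflation factor: 1.0757 × 1.0077 × 1.0567 × 1.023 × 1.062 ≈ 1.24444.
Nominal growth factor: 1.18600. Real growth factor = 1.18600 / 1.24444 ≈ 0.95304.
Annualized: 0.95304^(1/5) − 1 ≈ -0.00957.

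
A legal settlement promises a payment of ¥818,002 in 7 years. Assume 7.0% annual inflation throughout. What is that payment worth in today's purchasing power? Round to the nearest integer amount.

¥509,411

Price-level factor over 7 years: (1 + 7.0%)^7 ≈ 1.6057814765.
Purchasing power today: ¥818,002 divided by that factor.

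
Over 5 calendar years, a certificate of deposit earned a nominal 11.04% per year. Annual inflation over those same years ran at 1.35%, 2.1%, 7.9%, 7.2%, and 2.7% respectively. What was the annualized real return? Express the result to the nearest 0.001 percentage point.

Cumulative inflation factor: 1.0135 × 1.021 × 1.079 × 1.072 × 1.027 ≈ 1.22924.
Nominal growth factor: 1.68810. Real growth factor = 1.68810 / 1.22924 ≈ 1.37329.
Annualized: 1.37329^(1/5) − 1 ≈ 0.06550.

6.550%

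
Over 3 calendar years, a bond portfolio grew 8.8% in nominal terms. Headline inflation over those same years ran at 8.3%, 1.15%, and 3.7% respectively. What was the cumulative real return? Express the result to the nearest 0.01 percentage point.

Cumulative inflation factor: 1.083 × 1.0115 × 1.037 ≈ 1.13599.
Nominal growth factor: 1.08800. Real growth factor = 1.08800 / 1.13599 ≈ 0.95776.
Total real return ≈ -4.2242%.

-4.22%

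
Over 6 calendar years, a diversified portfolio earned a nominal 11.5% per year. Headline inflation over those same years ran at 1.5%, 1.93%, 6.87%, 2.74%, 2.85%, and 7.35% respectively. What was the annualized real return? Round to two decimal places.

Cumulative inflation factor: 1.015 × 1.0193 × 1.0687 × 1.0274 × 1.0285 × 1.0735 ≈ 1.25421.
Nominal growth factor: 1.92154. Real growth factor = 1.92154 / 1.25421 ≈ 1.53207.
Annualized: 1.53207^(1/6) − 1 ≈ 0.07369.

7.37%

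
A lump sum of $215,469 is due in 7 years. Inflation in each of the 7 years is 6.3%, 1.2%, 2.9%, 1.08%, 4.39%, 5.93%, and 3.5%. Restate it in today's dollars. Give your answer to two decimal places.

Price-level factor over 7 years: 1.063 × 1.012 × 1.029 × 1.0108 × 1.0439 × 1.0593 × 1.035 ≈ 1.2805973674.
Purchasing power today: $215,469 divided by that factor.

$168,256.63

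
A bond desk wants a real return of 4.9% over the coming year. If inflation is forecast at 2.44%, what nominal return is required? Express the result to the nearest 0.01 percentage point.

7.46%

By the Fisher equation, 1 + r_nom = (1 + 4.9%)(1 + 2.44%) = 1.049 × 1.0244 = 1.0745956.
So r_nom = 7.45956%.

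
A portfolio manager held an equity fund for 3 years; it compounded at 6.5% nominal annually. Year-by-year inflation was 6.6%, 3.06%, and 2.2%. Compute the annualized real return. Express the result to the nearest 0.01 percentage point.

2.47%

Cumulative inflation factor: 1.066 × 1.0306 × 1.022 ≈ 1.12279.
Nominal growth factor: 1.20795. Real growth factor = 1.20795 / 1.12279 ≈ 1.07585.
Annualized: 1.07585^(1/3) − 1 ≈ 0.02467.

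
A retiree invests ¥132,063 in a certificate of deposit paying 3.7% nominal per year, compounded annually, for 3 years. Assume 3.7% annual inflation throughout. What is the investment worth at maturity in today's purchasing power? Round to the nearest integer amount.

¥132,063

Nominal value at maturity: ¥132,063 × (1 + 3.7%)^3 ≈ ¥147,271.
Price-level factor over 3 years: (1 + 3.7%)^3 = 1.115157653.
The maturity value deflated by that factor is the answer in today's purchasing power.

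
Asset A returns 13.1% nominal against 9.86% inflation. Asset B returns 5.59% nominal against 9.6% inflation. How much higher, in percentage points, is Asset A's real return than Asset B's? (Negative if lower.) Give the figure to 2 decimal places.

6.61

Asset A real return: 1.131/1.0986 − 1 = 2.949%.
Asset B real return: 1.0559/1.096 − 1 = -3.659%.
Difference: 2.949 − (-3.659) = 6.608 pp.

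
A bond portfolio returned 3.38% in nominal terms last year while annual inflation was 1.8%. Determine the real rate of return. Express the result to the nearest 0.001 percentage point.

1.552%

Real return via the Fisher equation: (1 + 3.38%)/(1 + 1.8%) − 1 = 1.0338/1.018 − 1 ≈ 0.01552.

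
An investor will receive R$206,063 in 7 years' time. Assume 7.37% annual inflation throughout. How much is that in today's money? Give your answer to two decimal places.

R$125,262.00

Price-level factor over 7 years: (1 + 7.37%)^7 ≈ 1.6450559441.
Purchasing power today: R$206,063 divided by that factor.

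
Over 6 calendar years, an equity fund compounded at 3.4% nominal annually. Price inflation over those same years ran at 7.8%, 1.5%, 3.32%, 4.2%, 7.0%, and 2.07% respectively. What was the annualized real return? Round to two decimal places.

-0.85%

Cumulative inflation factor: 1.078 × 1.015 × 1.0332 × 1.042 × 1.070 × 1.0207 ≈ 1.28653.
Nominal growth factor: 1.22215. Real growth factor = 1.22215 / 1.28653 ≈ 0.94996.
Annualized: 0.94996^(1/6) − 1 ≈ -0.00852.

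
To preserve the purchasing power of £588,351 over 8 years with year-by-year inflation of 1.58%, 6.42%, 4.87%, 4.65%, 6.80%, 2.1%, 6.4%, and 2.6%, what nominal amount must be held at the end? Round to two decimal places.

Cumulative price-level factor: 1.0158 × 1.0642 × 1.0487 × 1.0465 × 1.0680 × 1.021 × 1.064 × 1.026 ≈ 1.4122381760.
The nominal amount required is £588,351 scaled up by that factor.

£830,891.74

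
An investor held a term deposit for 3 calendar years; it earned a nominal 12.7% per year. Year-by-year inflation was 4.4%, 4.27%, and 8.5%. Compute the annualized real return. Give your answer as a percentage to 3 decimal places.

6.617%

Cumulative inflation factor: 1.044 × 1.0427 × 1.085 ≈ 1.18111.
Nominal growth factor: 1.43144. Real growth factor = 1.43144 / 1.18111 ≈ 1.21194.
Annualized: 1.21194^(1/3) − 1 ≈ 0.06617.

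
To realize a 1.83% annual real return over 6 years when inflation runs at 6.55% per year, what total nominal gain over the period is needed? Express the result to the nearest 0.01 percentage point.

Required annual nominal rate: (1+1.83%)(1+6.55%) − 1 = 8.499865%.
Cumulative over 6 years: (1 + 0.08499865)^6 − 1 ≈ 0.63146.

63.15%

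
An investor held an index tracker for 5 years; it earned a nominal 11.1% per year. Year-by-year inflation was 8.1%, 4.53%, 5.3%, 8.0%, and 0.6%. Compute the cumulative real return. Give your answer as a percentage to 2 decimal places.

Cumulative inflation factor: 1.081 × 1.0453 × 1.053 × 1.080 × 1.006 ≈ 1.29276.
Nominal growth factor: 1.69266. Real growth factor = 1.69266 / 1.29276 ≈ 1.30934.
Total real return ≈ 30.9343%.

30.93%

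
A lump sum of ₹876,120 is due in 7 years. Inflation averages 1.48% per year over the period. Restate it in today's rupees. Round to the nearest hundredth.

₹790,497.29

Price-level factor over 7 years: (1 + 1.48%)^7 ≈ 1.1083149970.
Purchasing power today: ₹876,120 divided by that factor.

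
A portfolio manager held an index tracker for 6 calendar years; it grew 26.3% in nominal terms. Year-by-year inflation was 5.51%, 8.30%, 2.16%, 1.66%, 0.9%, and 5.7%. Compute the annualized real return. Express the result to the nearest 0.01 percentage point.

Cumulative inflation factor: 1.0551 × 1.0830 × 1.0216 × 1.0166 × 1.009 × 1.057 ≈ 1.26567.
Nominal growth factor: 1.26300. Real growth factor = 1.26300 / 1.26567 ≈ 0.99789.
Annualized: 0.99789^(1/6) − 1 ≈ -0.00035.

-0.04%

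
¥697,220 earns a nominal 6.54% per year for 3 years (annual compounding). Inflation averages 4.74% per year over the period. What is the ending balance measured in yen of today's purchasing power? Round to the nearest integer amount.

¥733,787

Nominal value at maturity: ¥697,220 × (1 + 6.54%)^3 ≈ ¥843,156.
Price-level factor over 3 years: (1 + 4.74%)^3 ≈ 1.1490467764.
The maturity value deflated by that factor is the answer in today's purchasing power.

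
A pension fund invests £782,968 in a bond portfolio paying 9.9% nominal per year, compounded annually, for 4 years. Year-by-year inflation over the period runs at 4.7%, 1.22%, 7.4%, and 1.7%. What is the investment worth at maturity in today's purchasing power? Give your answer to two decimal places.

Nominal value at maturity: £782,968 × (1 + 9.9%)^4 ≈ £1,142,180.61.
Price-level factor over 4 years: 1.047 × 1.0122 × 1.074 × 1.017 ≈ 1.1575459743.
Dividing the nominal maturity value by the price-level factor gives the value in today's money.

£986,725.91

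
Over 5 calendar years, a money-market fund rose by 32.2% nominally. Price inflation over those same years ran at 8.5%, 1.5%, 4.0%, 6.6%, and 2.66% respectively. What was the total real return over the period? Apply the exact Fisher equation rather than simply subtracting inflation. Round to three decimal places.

Cumulative inflation factor: 1.085 × 1.015 × 1.040 × 1.066 × 1.0266 ≈ 1.25339.
Nominal growth factor: 1.32200. Real growth factor = 1.32200 / 1.25339 ≈ 1.05474.
Total real return ≈ 5.4736%.

5.474%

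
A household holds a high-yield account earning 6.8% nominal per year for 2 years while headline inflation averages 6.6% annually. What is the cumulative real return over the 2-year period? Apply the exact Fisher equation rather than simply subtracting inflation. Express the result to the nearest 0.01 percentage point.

The annual real rate is (1+6.8%)/(1+6.6%) − 1 = 0.1876%.
Compounded over 2 years: (1 + 0.001876)^2 − 1 ≈ 0.00376.

0.38%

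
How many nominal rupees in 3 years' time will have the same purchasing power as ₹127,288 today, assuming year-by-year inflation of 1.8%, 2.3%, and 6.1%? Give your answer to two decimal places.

Cumulative price-level factor: 1.018 × 1.023 × 1.061 = 1.104940254.
Multiplying ₹127,288 by the price-level factor gives the future nominal sum.

₹140,645.64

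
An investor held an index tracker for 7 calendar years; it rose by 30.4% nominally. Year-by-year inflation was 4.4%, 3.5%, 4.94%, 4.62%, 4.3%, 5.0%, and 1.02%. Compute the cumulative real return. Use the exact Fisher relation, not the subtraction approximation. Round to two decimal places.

-0.64%

Cumulative inflation factor: 1.044 × 1.035 × 1.0494 × 1.0462 × 1.043 × 1.050 × 1.0102 ≈ 1.31243.
Nominal growth factor: 1.30400. Real growth factor = 1.30400 / 1.31243 ≈ 0.99357.
Total real return ≈ -0.6427%.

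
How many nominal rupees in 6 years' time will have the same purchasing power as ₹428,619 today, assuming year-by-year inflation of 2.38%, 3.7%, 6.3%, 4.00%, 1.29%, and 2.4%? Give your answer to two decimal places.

Cumulative price-level factor: 1.0238 × 1.037 × 1.063 × 1.0400 × 1.0129 × 1.024 ≈ 1.2173823844.
The nominal amount required is ₹428,619 scaled up by that factor.

₹521,793.22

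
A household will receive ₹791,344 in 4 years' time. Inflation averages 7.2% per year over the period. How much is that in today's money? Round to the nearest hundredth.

Price-level factor over 4 years: (1 + 7.2%)^4 ≈ 1.3206238659.
Purchasing power today: ₹791,344 divided by that factor.

₹599,219.82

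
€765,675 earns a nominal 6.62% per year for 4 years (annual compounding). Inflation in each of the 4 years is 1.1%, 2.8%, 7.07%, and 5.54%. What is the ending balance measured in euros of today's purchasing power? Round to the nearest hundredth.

Nominal value at maturity: €765,675 × (1 + 6.62%)^4 ≈ €989,462.14.
Price-level factor over 4 years: 1.011 × 1.028 × 1.0707 × 1.0554 ≈ 1.1744354796.
Dividing the nominal maturity value by the price-level factor gives the value in today's money.

€842,500.21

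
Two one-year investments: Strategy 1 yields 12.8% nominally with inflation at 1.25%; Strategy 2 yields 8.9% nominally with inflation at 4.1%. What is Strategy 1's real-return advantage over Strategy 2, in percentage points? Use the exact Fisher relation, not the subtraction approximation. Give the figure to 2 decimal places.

6.80

Strategy 1 real return: 1.128/1.0125 − 1 = 11.407%.
Strategy 2 real return: 1.089/1.041 − 1 = 4.611%.
Difference: 11.407 − 4.611 = 6.796 pp.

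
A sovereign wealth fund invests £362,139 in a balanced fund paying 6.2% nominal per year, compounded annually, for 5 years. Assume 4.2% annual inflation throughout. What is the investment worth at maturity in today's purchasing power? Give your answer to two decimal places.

£398,253.21

Nominal value at maturity: £362,139 × (1 + 6.2%)^5 ≈ £489,212.88.
Price-level factor over 5 years: (1 + 4.2%)^5 ≈ 1.2283965692.
Dividing the nominal maturity value by the price-level factor gives the value in today's money.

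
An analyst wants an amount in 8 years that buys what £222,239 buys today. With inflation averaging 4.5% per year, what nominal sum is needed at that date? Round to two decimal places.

£316,046.22

Cumulative price-level factor: (1+4.5%)^8 ≈ 1.4221006128.
The nominal amount required is £222,239 scaled up by that factor.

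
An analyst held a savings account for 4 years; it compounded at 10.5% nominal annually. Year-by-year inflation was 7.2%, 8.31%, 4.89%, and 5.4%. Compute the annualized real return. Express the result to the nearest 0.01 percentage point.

Cumulative inflation factor: 1.072 × 1.0831 × 1.0489 × 1.054 ≈ 1.28362.
Nominal growth factor: 1.49090. Real growth factor = 1.49090 / 1.28362 ≈ 1.16148.
Annualized: 1.16148^(1/4) − 1 ≈ 0.03813.

3.81%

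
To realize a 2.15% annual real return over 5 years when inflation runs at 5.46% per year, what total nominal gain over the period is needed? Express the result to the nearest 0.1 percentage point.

Required annual nominal rate: (1+2.15%)(1+5.46%) − 1 = 7.72739%.
Cumulative over 5 years: (1 + 0.0772739)^5 − 1 ≈ 0.45088.

45.1%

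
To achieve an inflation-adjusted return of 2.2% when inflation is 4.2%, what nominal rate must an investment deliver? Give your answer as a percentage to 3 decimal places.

6.492%

By the Fisher equation, 1 + r_nom = (1 + 2.2%)(1 + 4.2%) = 1.022 × 1.042 = 1.064924.
So r_nom = 6.4924%.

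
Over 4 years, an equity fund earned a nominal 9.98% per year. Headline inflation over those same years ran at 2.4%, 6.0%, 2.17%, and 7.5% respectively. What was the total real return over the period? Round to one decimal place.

22.7%

Cumulative inflation factor: 1.024 × 1.060 × 1.0217 × 1.075 ≈ 1.19217.
Nominal growth factor: 1.46304. Real growth factor = 1.46304 / 1.19217 ≈ 1.22721.
Total real return ≈ 22.7205%.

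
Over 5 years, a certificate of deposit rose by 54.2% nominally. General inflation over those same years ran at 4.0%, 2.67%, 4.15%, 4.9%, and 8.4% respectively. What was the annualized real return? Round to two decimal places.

Cumulative inflation factor: 1.040 × 1.0267 × 1.0415 × 1.049 × 1.084 ≈ 1.26456.
Nominal growth factor: 1.54200. Real growth factor = 1.54200 / 1.26456 ≈ 1.21939.
Annualized: 1.21939^(1/5) − 1 ≈ 0.04047.

4.05%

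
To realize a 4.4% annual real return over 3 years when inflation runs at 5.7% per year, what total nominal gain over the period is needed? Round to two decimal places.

Required annual nominal rate: (1+4.4%)(1+5.7%) − 1 = 10.3508%.
Cumulative over 3 years: (1 + 0.103508)^3 − 1 ≈ 0.34377.

34.38%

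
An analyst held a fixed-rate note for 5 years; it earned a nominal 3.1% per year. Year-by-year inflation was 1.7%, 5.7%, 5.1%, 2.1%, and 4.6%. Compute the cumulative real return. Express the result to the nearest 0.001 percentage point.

Cumulative inflation factor: 1.017 × 1.057 × 1.051 × 1.021 × 1.046 ≈ 1.20658.
Nominal growth factor: 1.16491. Real growth factor = 1.16491 / 1.20658 ≈ 0.96547.
Total real return ≈ -3.4533%.

-3.453%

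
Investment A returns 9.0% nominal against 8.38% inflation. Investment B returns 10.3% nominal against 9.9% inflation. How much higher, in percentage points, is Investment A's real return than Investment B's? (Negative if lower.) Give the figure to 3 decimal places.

0.208

Investment A real return: 1.090/1.0838 − 1 = 0.5721%.
Investment B real return: 1.103/1.099 − 1 = 0.3640%.
Difference: 0.5721 − 0.3640 = 0.2081 pp.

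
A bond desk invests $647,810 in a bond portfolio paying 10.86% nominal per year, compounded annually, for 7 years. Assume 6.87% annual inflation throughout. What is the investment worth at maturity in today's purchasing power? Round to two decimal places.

$837,300.02

Nominal value at maturity: $647,810 × (1 + 10.86%)^7 ≈ $1,333,127.75.
Price-level factor over 7 years: (1 + 6.87%)^7 ≈ 1.5921745062.
Dividing the nominal maturity value by the price-level factor gives the value in today's money.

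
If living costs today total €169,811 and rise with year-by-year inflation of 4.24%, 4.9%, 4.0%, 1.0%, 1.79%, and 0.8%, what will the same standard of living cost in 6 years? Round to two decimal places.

€200,122.57

Cumulative price-level factor: 1.0424 × 1.049 × 1.040 × 1.010 × 1.0179 × 1.008 ≈ 1.1785018007.
Multiplying €169,811 by the price-level factor gives the future nominal sum.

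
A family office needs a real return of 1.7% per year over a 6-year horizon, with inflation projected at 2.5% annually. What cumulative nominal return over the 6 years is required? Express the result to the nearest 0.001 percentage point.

28.312%

Required annual nominal rate: (1+1.7%)(1+2.5%) − 1 = 4.2425%.
Cumulative over 6 years: (1 + 0.042425)^6 − 1 ≈ 0.28312.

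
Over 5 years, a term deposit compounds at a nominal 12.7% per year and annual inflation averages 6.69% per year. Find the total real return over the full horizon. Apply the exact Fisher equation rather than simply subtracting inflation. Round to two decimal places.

31.52%

The annual real rate is (1+12.7%)/(1+6.69%) − 1 = 5.6331%.
Compounded over 5 years: (1 + 0.056331)^5 − 1 ≈ 0.31523.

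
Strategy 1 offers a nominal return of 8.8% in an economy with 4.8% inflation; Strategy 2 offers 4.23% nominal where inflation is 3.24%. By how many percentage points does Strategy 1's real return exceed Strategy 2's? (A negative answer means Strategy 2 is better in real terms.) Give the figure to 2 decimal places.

Strategy 1 real return: 1.088/1.048 − 1 = 3.817%.
Strategy 2 real return: 1.0423/1.0324 − 1 = 0.959%.
Difference: 3.817 − 0.959 = 2.858 pp.

2.86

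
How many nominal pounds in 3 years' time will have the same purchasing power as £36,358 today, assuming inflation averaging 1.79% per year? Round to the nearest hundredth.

£38,345.58

Cumulative price-level factor: (1+1.79%)^3 ≈ 1.0546669653.
Multiplying £36,358 by the price-level factor gives the future nominal sum.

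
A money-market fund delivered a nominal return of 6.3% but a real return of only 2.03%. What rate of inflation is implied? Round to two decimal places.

From (1+r_nom) = (1+r_real)(1+π), we get 1+π = (1 + 6.3%)/(1 + 2.03%) = 1.063/1.0203 ≈ 1.04185.
So π ≈ 4.1850%.

4.19%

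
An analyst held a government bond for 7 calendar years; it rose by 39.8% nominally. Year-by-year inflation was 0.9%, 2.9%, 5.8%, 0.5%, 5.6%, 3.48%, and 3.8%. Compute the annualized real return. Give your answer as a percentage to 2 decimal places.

Cumulative inflation factor: 1.009 × 1.029 × 1.058 × 1.005 × 1.056 × 1.0348 × 1.038 ≈ 1.25221.
Nominal growth factor: 1.39800. Real growth factor = 1.39800 / 1.25221 ≈ 1.11643.
Annualized: 1.11643^(1/7) − 1 ≈ 0.01586.

1.59%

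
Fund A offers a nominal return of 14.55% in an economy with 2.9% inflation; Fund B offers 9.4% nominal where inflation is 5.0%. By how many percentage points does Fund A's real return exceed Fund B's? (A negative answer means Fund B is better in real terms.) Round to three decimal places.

Fund A real return: 1.1455/1.029 − 1 = 11.3217%.
Fund B real return: 1.094/1.050 − 1 = 4.1905%.
Difference: 11.3217 − 4.1905 = 7.1312 pp.

7.131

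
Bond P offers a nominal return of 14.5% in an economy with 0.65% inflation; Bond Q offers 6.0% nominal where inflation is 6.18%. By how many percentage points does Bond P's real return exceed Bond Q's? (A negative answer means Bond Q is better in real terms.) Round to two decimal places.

13.93

Bond P real return: 1.145/1.0065 − 1 = 13.761%.
Bond Q real return: 1.060/1.0618 − 1 = -0.170%.
Difference: 13.761 − (-0.170) = 13.931 pp.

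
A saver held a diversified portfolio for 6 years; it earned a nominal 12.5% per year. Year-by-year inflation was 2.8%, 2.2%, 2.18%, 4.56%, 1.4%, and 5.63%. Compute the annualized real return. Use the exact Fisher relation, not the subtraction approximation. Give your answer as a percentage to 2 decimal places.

Cumulative inflation factor: 1.028 × 1.022 × 1.0218 × 1.0456 × 1.014 × 1.0563 ≈ 1.20227.
Nominal growth factor: 2.02729. Real growth factor = 2.02729 / 1.20227 ≈ 1.68622.
Annualized: 1.68622^(1/6) − 1 ≈ 0.09099.

9.10%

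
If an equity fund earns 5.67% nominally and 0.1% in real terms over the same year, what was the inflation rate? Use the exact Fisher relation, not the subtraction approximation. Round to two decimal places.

5.56%

From (1+r_nom) = (1+r_real)(1+π), we get 1+π = (1 + 5.67%)/(1 + 0.1%) = 1.0567/1.001 ≈ 1.05564.
So π ≈ 5.5644%.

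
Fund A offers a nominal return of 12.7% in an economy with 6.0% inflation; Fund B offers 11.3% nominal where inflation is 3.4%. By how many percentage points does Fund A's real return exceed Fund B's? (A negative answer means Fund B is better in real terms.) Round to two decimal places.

-1.32

Fund A real return: 1.127/1.060 − 1 = 6.321%.
Fund B real return: 1.113/1.034 − 1 = 7.640%.
Difference: 6.321 − 7.640 = -1.319 pp.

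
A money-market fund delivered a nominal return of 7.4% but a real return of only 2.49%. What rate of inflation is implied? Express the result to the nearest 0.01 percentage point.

4.79%

From (1+r_nom) = (1+r_real)(1+π), we get 1+π = (1 + 7.4%)/(1 + 2.49%) = 1.074/1.0249 ≈ 1.04791.
So π ≈ 4.7907%.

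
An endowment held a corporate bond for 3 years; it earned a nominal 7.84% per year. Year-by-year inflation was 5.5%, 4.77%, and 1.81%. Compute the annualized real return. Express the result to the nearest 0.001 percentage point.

3.678%

Cumulative inflation factor: 1.055 × 1.0477 × 1.0181 ≈ 1.12533.
Nominal growth factor: 1.25412. Real growth factor = 1.25412 / 1.12533 ≈ 1.11445.
Annualized: 1.11445^(1/3) − 1 ≈ 0.03678.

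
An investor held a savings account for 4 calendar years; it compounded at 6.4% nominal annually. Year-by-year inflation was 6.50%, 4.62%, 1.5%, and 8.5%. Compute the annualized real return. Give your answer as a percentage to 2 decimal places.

1.09%

Cumulative inflation factor: 1.0650 × 1.0462 × 1.015 × 1.085 ≈ 1.22704.
Nominal growth factor: 1.28164. Real growth factor = 1.28164 / 1.22704 ≈ 1.04450.
Annualized: 1.04450^(1/4) − 1 ≈ 0.01094.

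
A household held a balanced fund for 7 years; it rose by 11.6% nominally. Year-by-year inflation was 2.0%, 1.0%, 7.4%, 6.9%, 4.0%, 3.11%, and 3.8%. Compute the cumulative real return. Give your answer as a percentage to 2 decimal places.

Cumulative inflation factor: 1.020 × 1.010 × 1.074 × 1.069 × 1.040 × 1.0311 × 1.038 ≈ 1.31654.
Nominal growth factor: 1.11600. Real growth factor = 1.11600 / 1.31654 ≈ 0.84767.
Total real return ≈ -15.2325%.

-15.23%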